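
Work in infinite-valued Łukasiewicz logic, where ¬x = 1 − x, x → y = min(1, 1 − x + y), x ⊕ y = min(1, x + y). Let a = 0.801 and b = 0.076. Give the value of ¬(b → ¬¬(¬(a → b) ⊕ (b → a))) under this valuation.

0.000

a → b = min(1, 1 − 0.801 + 0.076) = min(1, 0.275) = 0.275
¬(a → b) = 1 − 0.275 = 0.725
b → a = min(1, 1 − 0.076 + 0.801) = min(1, 1.725) = 1.000
¬(a → b) ⊕ (b → a) = min(1, 0.725 + 1.000) = min(1, 1.725) = 1.000
¬(¬(a → b) ⊕ (b → a)) = 1 − 1.000 = 0.000
¬¬(¬(a → b) ⊕ (b → a)) = 1 − 0.000 = 1.000
b → ¬¬(¬(a → b) ⊕ (b → a)) = min(1, 1 − 0.076 + 1.000) = min(1, 1.924) = 1.000
¬(b → ¬¬(¬(a → b) ⊕ (b → a))) = 1 − 1.000 = 0.000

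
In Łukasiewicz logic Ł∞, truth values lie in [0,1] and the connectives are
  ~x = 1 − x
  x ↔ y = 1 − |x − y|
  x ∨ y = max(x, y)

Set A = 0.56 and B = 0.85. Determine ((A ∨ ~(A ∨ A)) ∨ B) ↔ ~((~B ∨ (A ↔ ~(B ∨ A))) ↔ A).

A ∨ A = max(0.56, 0.56) = 0.56
~(A ∨ A) = 1 − 0.56 = 0.44
A ∨ ~(A ∨ A) = max(0.56, 0.44) = 0.56
(A ∨ ~(A ∨ A)) ∨ B = max(0.56, 0.85) = 0.85
~B = 1 − 0.85 = 0.15
B ∨ A = max(0.85, 0.56) = 0.85
~(B ∨ A) = 1 − 0.85 = 0.15
A ↔ ~(B ∨ A) = 1 − |0.56 − 0.15| = 1 − 0.41 = 0.59
~B ∨ (A ↔ ~(B ∨ A)) = max(0.15, 0.59) = 0.59
(~B ∨ (A ↔ ~(B ∨ A))) ↔ A = 1 − |0.59 − 0.56| = 1 − 0.03 = 0.97
~((~B ∨ (A ↔ ~(B ∨ A))) ↔ A) = 1 − 0.97 = 0.03
((A ∨ ~(A ∨ A)) ∨ B) ↔ ~((~B ∨ (A ↔ ~(B ∨ A))) ↔ A) = 1 − |0.85 − 0.03| = 1 − 0.82 = 0.18

0.18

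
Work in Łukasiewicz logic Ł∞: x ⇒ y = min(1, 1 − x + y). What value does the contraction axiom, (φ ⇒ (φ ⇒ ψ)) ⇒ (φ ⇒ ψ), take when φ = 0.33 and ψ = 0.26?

φ ⇒ ψ = min(1, 1 − 0.33 + 0.26) = min(1, 0.93) = 0.93
φ ⇒ (φ ⇒ ψ) = min(1, 1 − 0.33 + 0.93) = min(1, 1.60) = 1.00
(φ ⇒ (φ ⇒ ψ)) ⇒ (φ ⇒ ψ) = min(1, 1 − 1.00 + 0.93) = min(1, 0.93) = 0.93
(The value 0.93 < 1 shows this instance is not satisfied; fails in Ł∞ (the t-norm is not idempotent).)

0.93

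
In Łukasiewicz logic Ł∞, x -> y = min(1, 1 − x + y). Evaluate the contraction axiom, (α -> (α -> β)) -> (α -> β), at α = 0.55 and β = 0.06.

α -> β = min(1, 1 − 0.55 + 0.06) = min(1, 0.51) = 0.51
α -> (α -> β) = min(1, 1 − 0.55 + 0.51) = min(1, 0.96) = 0.96
(α -> (α -> β)) -> (α -> β) = min(1, 1 − 0.96 + 0.51) = min(1, 0.55) = 0.55
(The value 0.55 < 1 shows this instance is not satisfied; fails in Ł∞ (the t-norm is not idempotent).)

0.55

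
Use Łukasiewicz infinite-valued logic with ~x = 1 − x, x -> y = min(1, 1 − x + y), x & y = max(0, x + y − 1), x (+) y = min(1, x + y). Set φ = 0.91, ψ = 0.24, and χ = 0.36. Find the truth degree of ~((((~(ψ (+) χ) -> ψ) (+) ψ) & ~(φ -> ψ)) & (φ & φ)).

ψ (+) χ = min(1, 0.24 + 0.36) = min(1, 0.60) = 0.60
~(ψ (+) χ) = 1 − 0.60 = 0.40
~(ψ (+) χ) -> ψ = min(1, 1 − 0.40 + 0.24) = min(1, 0.84) = 0.84
(~(ψ (+) χ) -> ψ) (+) ψ = min(1, 0.84 + 0.24) = min(1, 1.08) = 1.00
φ -> ψ = min(1, 1 − 0.91 + 0.24) = min(1, 0.33) = 0.33
~(φ -> ψ) = 1 − 0.33 = 0.67
((~(ψ (+) χ) -> ψ) (+) ψ) & ~(φ -> ψ) = max(0, 1.00 + 0.67 − 1) = max(0, 0.67) = 0.67
φ & φ = max(0, 0.91 + 0.91 − 1) = max(0, 0.82) = 0.82
(((~(ψ (+) χ) -> ψ) (+) ψ) & ~(φ -> ψ)) & (φ & φ) = max(0, 0.67 + 0.82 − 1) = max(0, 0.49) = 0.49
~((((~(ψ (+) χ) -> ψ) (+) ψ) & ~(φ -> ψ)) & (φ & φ)) = 1 − 0.49 = 0.51

0.51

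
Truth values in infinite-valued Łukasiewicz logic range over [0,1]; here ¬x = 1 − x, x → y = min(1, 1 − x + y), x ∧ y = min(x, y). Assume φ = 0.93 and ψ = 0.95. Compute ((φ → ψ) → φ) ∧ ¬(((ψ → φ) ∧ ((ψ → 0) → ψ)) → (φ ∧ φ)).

0.05

φ → ψ = min(1, 1 − 0.93 + 0.95) = min(1, 1.02) = 1.00
(φ → ψ) → φ = min(1, 1 − 1.00 + 0.93) = min(1, 0.93) = 0.93
ψ → φ = min(1, 1 − 0.95 + 0.93) = min(1, 0.98) = 0.98
ψ → 0 = min(1, 1 − 0.95 + 0.00) = min(1, 0.05) = 0.05
(ψ → 0) → ψ = min(1, 1 − 0.05 + 0.95) = min(1, 1.90) = 1.00
(ψ → φ) ∧ ((ψ → 0) → ψ) = min(0.98, 1.00) = 0.98
φ ∧ φ = min(0.93, 0.93) = 0.93
((ψ → φ) ∧ ((ψ → 0) → ψ)) → (φ ∧ φ) = min(1, 1 − 0.98 + 0.93) = min(1, 0.95) = 0.95
¬(((ψ → φ) ∧ ((ψ → 0) → ψ)) → (φ ∧ φ)) = 1 − 0.95 = 0.05
((φ → ψ) → φ) ∧ ¬(((ψ → φ) ∧ ((ψ → 0) → ψ)) → (φ ∧ φ)) = min(0.93, 0.05) = 0.05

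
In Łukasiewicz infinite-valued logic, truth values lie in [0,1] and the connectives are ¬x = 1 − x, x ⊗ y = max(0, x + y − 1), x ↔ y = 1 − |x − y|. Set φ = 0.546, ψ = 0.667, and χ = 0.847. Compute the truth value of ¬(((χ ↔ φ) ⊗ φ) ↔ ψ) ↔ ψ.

χ ↔ φ = 1 − |0.847 − 0.546| = 1 − 0.301 = 0.699
(χ ↔ φ) ⊗ φ = max(0, 0.699 + 0.546 − 1) = max(0, 0.245) = 0.245
((χ ↔ φ) ⊗ φ) ↔ ψ = 1 − |0.245 − 0.667| = 1 − 0.422 = 0.578
¬(((χ ↔ φ) ⊗ φ) ↔ ψ) = 1 − 0.578 = 0.422
¬(((χ ↔ φ) ⊗ φ) ↔ ψ) ↔ ψ = 1 − |0.422 − 0.667| = 1 − 0.245 = 0.755

0.755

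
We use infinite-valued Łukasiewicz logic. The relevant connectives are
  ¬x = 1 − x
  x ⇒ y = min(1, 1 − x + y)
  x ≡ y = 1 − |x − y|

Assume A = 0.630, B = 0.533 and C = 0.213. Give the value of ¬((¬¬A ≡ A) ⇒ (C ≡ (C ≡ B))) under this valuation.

0.467

¬A = 1 − 0.630 = 0.370
¬¬A = 1 − 0.370 = 0.630
¬¬A ≡ A = 1 − |0.630 − 0.630| = 1 − 0.000 = 1.000
C ≡ B = 1 − |0.213 − 0.533| = 1 − 0.320 = 0.680
C ≡ (C ≡ B) = 1 − |0.213 − 0.680| = 1 − 0.467 = 0.533
(¬¬A ≡ A) ⇒ (C ≡ (C ≡ B)) = min(1, 1 − 1.000 + 0.533) = min(1, 0.533) = 0.533
¬((¬¬A ≡ A) ⇒ (C ≡ (C ≡ B))) = 1 − 0.533 = 0.467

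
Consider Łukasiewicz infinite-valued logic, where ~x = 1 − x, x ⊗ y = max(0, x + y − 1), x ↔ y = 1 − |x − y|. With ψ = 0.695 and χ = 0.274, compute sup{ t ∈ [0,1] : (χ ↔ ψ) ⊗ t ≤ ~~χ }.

0.695

χ ↔ ψ = 1 − |0.274 − 0.695| = 1 − 0.421 = 0.579
So the left factor is χ ↔ ψ = 0.579.
~χ = 1 − 0.274 = 0.726
~~χ = 1 − 0.726 = 0.274
So the right-hand bound is ~~χ = 0.274.
The residuum of the Łukasiewicz t-norm gives the supremum: min(1, 1 − 0.579 + 0.274).
1 − 0.579 + 0.274 = 0.695, so t = min(1, 0.695) = 0.695.
Check: 0.579 ⊗ 0.695 = max(0, 0.274) = 0.274 ≤ 0.274.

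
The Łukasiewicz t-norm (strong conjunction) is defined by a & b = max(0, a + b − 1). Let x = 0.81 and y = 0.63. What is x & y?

0.44

x & y = max(0, 0.81 + 0.63 − 1) = max(0, 0.44) = 0.44
For comparison, the Gödel (minimum) t-norm min(a, b) would give 0.63.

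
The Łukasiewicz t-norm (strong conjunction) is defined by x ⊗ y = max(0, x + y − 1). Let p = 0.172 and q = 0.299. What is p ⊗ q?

0.000

p ⊗ q = max(0, 0.172 + 0.299 − 1) = max(0, -0.529) = 0.000
For comparison, the Gödel (minimum) t-norm min(x, y) would give 0.172.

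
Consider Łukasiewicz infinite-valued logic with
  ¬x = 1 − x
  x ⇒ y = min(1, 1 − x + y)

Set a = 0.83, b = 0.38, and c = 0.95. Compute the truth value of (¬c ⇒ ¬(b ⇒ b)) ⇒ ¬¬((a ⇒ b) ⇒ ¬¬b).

¬c = 1 − 0.95 = 0.05
b ⇒ b = min(1, 1 − 0.38 + 0.38) = min(1, 1.00) = 1.00
¬(b ⇒ b) = 1 − 1.00 = 0.00
¬c ⇒ ¬(b ⇒ b) = min(1, 1 − 0.05 + 0.00) = min(1, 0.95) = 0.95
a ⇒ b = min(1, 1 − 0.83 + 0.38) = min(1, 0.55) = 0.55
¬b = 1 − 0.38 = 0.62
¬¬b = 1 − 0.62 = 0.38
(a ⇒ b) ⇒ ¬¬b = min(1, 1 − 0.55 + 0.38) = min(1, 0.83) = 0.83
¬((a ⇒ b) ⇒ ¬¬b) = 1 − 0.83 = 0.17
¬¬((a ⇒ b) ⇒ ¬¬b) = 1 − 0.17 = 0.83
(¬c ⇒ ¬(b ⇒ b)) ⇒ ¬¬((a ⇒ b) ⇒ ¬¬b) = min(1, 1 − 0.95 + 0.83) = min(1, 0.88) = 0.88

0.88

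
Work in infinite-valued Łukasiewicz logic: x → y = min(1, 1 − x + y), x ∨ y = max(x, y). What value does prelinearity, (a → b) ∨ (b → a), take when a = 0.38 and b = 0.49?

a → b = min(1, 1 − 0.38 + 0.49) = min(1, 1.11) = 1.00
b → a = min(1, 1 − 0.49 + 0.38) = min(1, 0.89) = 0.89
(a → b) ∨ (b → a) = max(1.00, 0.89) = 1.00
(As expected: a Ł∞-tautology — holds in every MV-chain.)

1.00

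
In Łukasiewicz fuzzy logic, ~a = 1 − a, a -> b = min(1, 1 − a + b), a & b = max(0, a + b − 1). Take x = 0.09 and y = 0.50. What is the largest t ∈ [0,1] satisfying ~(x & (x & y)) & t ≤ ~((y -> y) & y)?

x & y = max(0, 0.09 + 0.50 − 1) = max(0, -0.41) = 0.00
x & (x & y) = max(0, 0.09 + 0.00 − 1) = max(0, -0.91) = 0.00
~(x & (x & y)) = 1 − 0.00 = 1.00
So the left factor is ~(x & (x & y)) = 1.00.
y -> y = min(1, 1 − 0.50 + 0.50) = min(1, 1.00) = 1.00
(y -> y) & y = max(0, 1.00 + 0.50 − 1) = max(0, 0.50) = 0.50
~((y -> y) & y) = 1 − 0.50 = 0.50
So the right-hand bound is ~((y -> y) & y) = 0.50.
The residuum of the Łukasiewicz t-norm gives the supremum: min(1, 1 − 1.00 + 0.50).
1 − 1.00 + 0.50 = 0.50, so t = min(1, 0.50) = 0.50.
Check: 1.00 & 0.50 = max(0, 0.50) = 0.50 ≤ 0.50.

0.50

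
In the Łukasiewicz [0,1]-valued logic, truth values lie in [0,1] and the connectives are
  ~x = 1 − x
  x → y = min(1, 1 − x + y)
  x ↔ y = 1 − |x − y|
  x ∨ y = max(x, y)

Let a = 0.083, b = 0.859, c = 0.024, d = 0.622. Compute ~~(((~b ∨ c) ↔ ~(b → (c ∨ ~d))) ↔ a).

~b = 1 − 0.859 = 0.141
~b ∨ c = max(0.141, 0.024) = 0.141
~d = 1 − 0.622 = 0.378
c ∨ ~d = max(0.024, 0.378) = 0.378
b → (c ∨ ~d) = min(1, 1 − 0.859 + 0.378) = min(1, 0.519) = 0.519
~(b → (c ∨ ~d)) = 1 − 0.519 = 0.481
(~b ∨ c) ↔ ~(b → (c ∨ ~d)) = 1 − |0.141 − 0.481| = 1 − 0.340 = 0.660
((~b ∨ c) ↔ ~(b → (c ∨ ~d))) ↔ a = 1 − |0.660 − 0.083| = 1 − 0.577 = 0.423
~(((~b ∨ c) ↔ ~(b → (c ∨ ~d))) ↔ a) = 1 − 0.423 = 0.577
~~(((~b ∨ c) ↔ ~(b → (c ∨ ~d))) ↔ a) = 1 − 0.577 = 0.423

0.423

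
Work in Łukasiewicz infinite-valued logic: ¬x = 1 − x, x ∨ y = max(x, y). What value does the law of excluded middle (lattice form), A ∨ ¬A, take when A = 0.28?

0.72

¬A = 1 − 0.28 = 0.72
A ∨ ¬A = max(0.28, 0.72) = 0.72
(The value 0.72 < 1 shows this instance is not satisfied; not a Ł∞-tautology — its value is max(a, 1−a).)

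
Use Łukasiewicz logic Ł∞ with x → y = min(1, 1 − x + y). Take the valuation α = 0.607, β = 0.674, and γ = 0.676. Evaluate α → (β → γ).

β → γ = min(1, 1 − 0.674 + 0.676) = min(1, 1.002) = 1.000
α → (β → γ) = min(1, 1 − 0.607 + 1.000) = min(1, 1.393) = 1.000

1.000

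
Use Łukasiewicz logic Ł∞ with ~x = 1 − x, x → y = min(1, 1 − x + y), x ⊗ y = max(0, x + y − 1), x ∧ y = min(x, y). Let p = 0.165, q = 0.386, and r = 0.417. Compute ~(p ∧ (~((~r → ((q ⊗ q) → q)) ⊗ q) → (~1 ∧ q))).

0.835

~r = 1 − 0.417 = 0.583
q ⊗ q = max(0, 0.386 + 0.386 − 1) = max(0, -0.228) = 0.000
(q ⊗ q) → q = min(1, 1 − 0.000 + 0.386) = min(1, 1.386) = 1.000
~r → ((q ⊗ q) → q) = min(1, 1 − 0.583 + 1.000) = min(1, 1.417) = 1.000
(~r → ((q ⊗ q) → q)) ⊗ q = max(0, 1.000 + 0.386 − 1) = max(0, 0.386) = 0.386
~((~r → ((q ⊗ q) → q)) ⊗ q) = 1 − 0.386 = 0.614
~1 = 1 − 1.000 = 0.000
~1 ∧ q = min(0.000, 0.386) = 0.000
~((~r → ((q ⊗ q) → q)) ⊗ q) → (~1 ∧ q) = min(1, 1 − 0.614 + 0.000) = min(1, 0.386) = 0.386
p ∧ (~((~r → ((q ⊗ q) → q)) ⊗ q) → (~1 ∧ q)) = min(0.165, 0.386) = 0.165
~(p ∧ (~((~r → ((q ⊗ q) → q)) ⊗ q) → (~1 ∧ q))) = 1 − 0.165 = 0.835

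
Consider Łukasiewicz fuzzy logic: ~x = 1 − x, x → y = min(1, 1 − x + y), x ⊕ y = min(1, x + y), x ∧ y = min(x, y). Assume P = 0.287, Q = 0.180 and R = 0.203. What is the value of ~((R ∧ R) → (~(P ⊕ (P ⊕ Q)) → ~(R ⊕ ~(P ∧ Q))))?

R ∧ R = min(0.203, 0.203) = 0.203
P ⊕ Q = min(1, 0.287 + 0.180) = min(1, 0.467) = 0.467
P ⊕ (P ⊕ Q) = min(1, 0.287 + 0.467) = min(1, 0.754) = 0.754
~(P ⊕ (P ⊕ Q)) = 1 − 0.754 = 0.246
P ∧ Q = min(0.287, 0.180) = 0.180
~(P ∧ Q) = 1 − 0.180 = 0.820
R ⊕ ~(P ∧ Q) = min(1, 0.203 + 0.820) = min(1, 1.023) = 1.000
~(R ⊕ ~(P ∧ Q)) = 1 − 1.000 = 0.000
~(P ⊕ (P ⊕ Q)) → ~(R ⊕ ~(P ∧ Q)) = min(1, 1 − 0.246 + 0.000) = min(1, 0.754) = 0.754
(R ∧ R) → (~(P ⊕ (P ⊕ Q)) → ~(R ⊕ ~(P ∧ Q))) = min(1, 1 − 0.203 + 0.754) = min(1, 1.551) = 1.000
~((R ∧ R) → (~(P ⊕ (P ⊕ Q)) → ~(R ⊕ ~(P ∧ Q)))) = 1 − 1.000 = 0.000

0.000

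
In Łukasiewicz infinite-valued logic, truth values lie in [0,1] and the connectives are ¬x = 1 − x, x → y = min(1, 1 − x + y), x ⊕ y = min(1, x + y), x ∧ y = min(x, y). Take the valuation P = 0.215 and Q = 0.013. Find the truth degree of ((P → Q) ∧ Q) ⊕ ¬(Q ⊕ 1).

P → Q = min(1, 1 − 0.215 + 0.013) = min(1, 0.798) = 0.798
(P → Q) ∧ Q = min(0.798, 0.013) = 0.013
Q ⊕ 1 = min(1, 0.013 + 1.000) = min(1, 1.013) = 1.000
¬(Q ⊕ 1) = 1 − 1.000 = 0.000
((P → Q) ∧ Q) ⊕ ¬(Q ⊕ 1) = min(1, 0.013 + 0.000) = min(1, 0.013) = 0.013

0.013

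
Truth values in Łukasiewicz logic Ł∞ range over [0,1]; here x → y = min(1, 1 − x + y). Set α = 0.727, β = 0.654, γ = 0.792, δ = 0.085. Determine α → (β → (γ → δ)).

γ → δ = min(1, 1 − 0.792 + 0.085) = min(1, 0.293) = 0.293
β → (γ → δ) = min(1, 1 − 0.654 + 0.293) = min(1, 0.639) = 0.639
α → (β → (γ → δ)) = min(1, 1 − 0.727 + 0.639) = min(1, 0.912) = 0.912

0.912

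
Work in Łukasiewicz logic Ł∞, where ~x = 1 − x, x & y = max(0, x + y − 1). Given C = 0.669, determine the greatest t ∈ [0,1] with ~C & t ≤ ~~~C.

1.000

~C = 1 − 0.669 = 0.331
So the left factor is ~C = 0.331.
~~C = 1 − 0.331 = 0.669
~~~C = 1 − 0.669 = 0.331
So the right-hand bound is ~~~C = 0.331.
The residuum of the Łukasiewicz t-norm gives the supremum: min(1, 1 − 0.331 + 0.331).
1 − 0.331 + 0.331 = 1.000, so t = min(1, 1.000) = 1.000.
Check: 0.331 & 1.000 = max(0, 0.331) = 0.331 ≤ 0.331.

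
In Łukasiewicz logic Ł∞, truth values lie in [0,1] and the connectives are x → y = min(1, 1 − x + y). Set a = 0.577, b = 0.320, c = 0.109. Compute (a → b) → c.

a → b = min(1, 1 − 0.577 + 0.320) = min(1, 0.743) = 0.743
(a → b) → c = min(1, 1 − 0.743 + 0.109) = min(1, 0.366) = 0.366

0.366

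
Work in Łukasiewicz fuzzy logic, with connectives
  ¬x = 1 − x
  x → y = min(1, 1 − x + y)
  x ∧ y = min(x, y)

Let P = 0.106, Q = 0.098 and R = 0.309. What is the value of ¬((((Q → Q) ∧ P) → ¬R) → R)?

Q → Q = min(1, 1 − 0.098 + 0.098) = min(1, 1.000) = 1.000
(Q → Q) ∧ P = min(1.000, 0.106) = 0.106
¬R = 1 − 0.309 = 0.691
((Q → Q) ∧ P) → ¬R = min(1, 1 − 0.106 + 0.691) = min(1, 1.585) = 1.000
(((Q → Q) ∧ P) → ¬R) → R = min(1, 1 − 1.000 + 0.309) = min(1, 0.309) = 0.309
¬((((Q → Q) ∧ P) → ¬R) → R) = 1 − 0.309 = 0.691

0.691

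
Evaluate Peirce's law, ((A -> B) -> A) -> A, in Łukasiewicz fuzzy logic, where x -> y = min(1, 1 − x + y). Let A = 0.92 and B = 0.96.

1.00

A -> B = min(1, 1 − 0.92 + 0.96) = min(1, 1.04) = 1.00
(A -> B) -> A = min(1, 1 − 1.00 + 0.92) = min(1, 0.92) = 0.92
((A -> B) -> A) -> A = min(1, 1 − 0.92 + 0.92) = min(1, 1.00) = 1.00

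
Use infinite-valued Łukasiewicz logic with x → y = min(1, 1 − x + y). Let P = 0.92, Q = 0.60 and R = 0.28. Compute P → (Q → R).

0.76

Q → R = min(1, 1 − 0.60 + 0.28) = min(1, 0.68) = 0.68
P → (Q → R) = min(1, 1 − 0.92 + 0.68) = min(1, 0.76) = 0.76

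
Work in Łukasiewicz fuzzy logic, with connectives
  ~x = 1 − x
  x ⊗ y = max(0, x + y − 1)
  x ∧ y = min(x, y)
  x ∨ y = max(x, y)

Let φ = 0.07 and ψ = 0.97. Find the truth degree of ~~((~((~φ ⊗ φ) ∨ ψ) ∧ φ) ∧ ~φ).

~φ = 1 − 0.07 = 0.93
~φ ⊗ φ = max(0, 0.93 + 0.07 − 1) = max(0, 0.00) = 0.00
(~φ ⊗ φ) ∨ ψ = max(0.00, 0.97) = 0.97
~((~φ ⊗ φ) ∨ ψ) = 1 − 0.97 = 0.03
~((~φ ⊗ φ) ∨ ψ) ∧ φ = min(0.03, 0.07) = 0.03
(~((~φ ⊗ φ) ∨ ψ) ∧ φ) ∧ ~φ = min(0.03, 0.93) = 0.03
~((~((~φ ⊗ φ) ∨ ψ) ∧ φ) ∧ ~φ) = 1 − 0.03 = 0.97
~~((~((~φ ⊗ φ) ∨ ψ) ∧ φ) ∧ ~φ) = 1 − 0.97 = 0.03

0.03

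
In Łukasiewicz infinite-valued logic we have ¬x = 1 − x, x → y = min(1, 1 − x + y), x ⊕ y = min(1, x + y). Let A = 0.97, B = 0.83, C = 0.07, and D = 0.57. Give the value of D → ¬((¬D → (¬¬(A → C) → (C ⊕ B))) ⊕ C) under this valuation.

¬D = 1 − 0.57 = 0.43
A → C = min(1, 1 − 0.97 + 0.07) = min(1, 0.10) = 0.10
¬(A → C) = 1 − 0.10 = 0.90
¬¬(A → C) = 1 − 0.90 = 0.10
C ⊕ B = min(1, 0.07 + 0.83) = min(1, 0.90) = 0.90
¬¬(A → C) → (C ⊕ B) = min(1, 1 − 0.10 + 0.90) = min(1, 1.80) = 1.00
¬D → (¬¬(A → C) → (C ⊕ B)) = min(1, 1 − 0.43 + 1.00) = min(1, 1.57) = 1.00
(¬D → (¬¬(A → C) → (C ⊕ B))) ⊕ C = min(1, 1.00 + 0.07) = min(1, 1.07) = 1.00
¬((¬D → (¬¬(A → C) → (C ⊕ B))) ⊕ C) = 1 − 1.00 = 0.00
D → ¬((¬D → (¬¬(A → C) → (C ⊕ B))) ⊕ C) = min(1, 1 − 0.57 + 0.00) = min(1, 0.43) = 0.43

0.43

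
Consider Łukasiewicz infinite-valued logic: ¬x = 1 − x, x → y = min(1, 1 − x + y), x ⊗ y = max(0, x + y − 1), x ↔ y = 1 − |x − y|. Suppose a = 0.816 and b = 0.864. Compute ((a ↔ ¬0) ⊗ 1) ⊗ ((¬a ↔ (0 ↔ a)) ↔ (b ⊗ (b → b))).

¬0 = 1 − 0.000 = 1.000
a ↔ ¬0 = 1 − |0.816 − 1.000| = 1 − 0.184 = 0.816
(a ↔ ¬0) ⊗ 1 = max(0, 0.816 + 1.000 − 1) = max(0, 0.816) = 0.816
¬a = 1 − 0.816 = 0.184
0 ↔ a = 1 − |0.000 − 0.816| = 1 − 0.816 = 0.184
¬a ↔ (0 ↔ a) = 1 − |0.184 − 0.184| = 1 − 0.000 = 1.000
b → b = min(1, 1 − 0.864 + 0.864) = min(1, 1.000) = 1.000
b ⊗ (b → b) = max(0, 0.864 + 1.000 − 1) = max(0, 0.864) = 0.864
(¬a ↔ (0 ↔ a)) ↔ (b ⊗ (b → b)) = 1 − |1.000 − 0.864| = 1 − 0.136 = 0.864
((a ↔ ¬0) ⊗ 1) ⊗ ((¬a ↔ (0 ↔ a)) ↔ (b ⊗ (b → b))) = max(0, 0.816 + 0.864 − 1) = max(0, 0.680) = 0.680

0.680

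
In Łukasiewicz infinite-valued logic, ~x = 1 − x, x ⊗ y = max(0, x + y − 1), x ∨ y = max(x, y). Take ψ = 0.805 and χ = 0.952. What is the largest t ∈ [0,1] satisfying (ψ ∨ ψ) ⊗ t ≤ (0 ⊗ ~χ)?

0.195

ψ ∨ ψ = max(0.805, 0.805) = 0.805
So the left factor is ψ ∨ ψ = 0.805.
~χ = 1 − 0.952 = 0.048
0 ⊗ ~χ = max(0, 0.000 + 0.048 − 1) = max(0, -0.952) = 0.000
So the right-hand bound is 0 ⊗ ~χ = 0.000.
The residuum of the Łukasiewicz t-norm gives the supremum: min(1, 1 − 0.805 + 0.000).
1 − 0.805 + 0.000 = 0.195, so t = min(1, 0.195) = 0.195.
Check: 0.805 ⊗ 0.195 = max(0, 0.000) = 0.000 ≤ 0.000.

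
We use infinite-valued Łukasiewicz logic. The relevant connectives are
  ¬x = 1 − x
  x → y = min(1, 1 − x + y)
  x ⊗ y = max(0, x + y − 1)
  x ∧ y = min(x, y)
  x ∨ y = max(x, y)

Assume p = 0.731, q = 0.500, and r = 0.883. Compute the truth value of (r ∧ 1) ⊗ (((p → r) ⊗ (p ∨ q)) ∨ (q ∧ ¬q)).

0.614

r ∧ 1 = min(0.883, 1.000) = 0.883
p → r = min(1, 1 − 0.731 + 0.883) = min(1, 1.152) = 1.000
p ∨ q = max(0.731, 0.500) = 0.731
(p → r) ⊗ (p ∨ q) = max(0, 1.000 + 0.731 − 1) = max(0, 0.731) = 0.731
¬q = 1 − 0.500 = 0.500
q ∧ ¬q = min(0.500, 0.500) = 0.500
((p → r) ⊗ (p ∨ q)) ∨ (q ∧ ¬q) = max(0.731, 0.500) = 0.731
(r ∧ 1) ⊗ (((p → r) ⊗ (p ∨ q)) ∨ (q ∧ ¬q)) = max(0, 0.883 + 0.731 − 1) = max(0, 0.614) = 0.614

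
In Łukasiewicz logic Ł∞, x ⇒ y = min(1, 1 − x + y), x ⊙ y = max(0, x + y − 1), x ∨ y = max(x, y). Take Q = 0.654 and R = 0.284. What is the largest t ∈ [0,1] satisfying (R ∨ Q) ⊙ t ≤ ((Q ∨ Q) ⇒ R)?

R ∨ Q = max(0.284, 0.654) = 0.654
So the left factor is R ∨ Q = 0.654.
Q ∨ Q = max(0.654, 0.654) = 0.654
(Q ∨ Q) ⇒ R = min(1, 1 − 0.654 + 0.284) = min(1, 0.630) = 0.630
So the right-hand bound is (Q ∨ Q) ⇒ R = 0.630.
The residuum of the Łukasiewicz t-norm gives the supremum: min(1, 1 − 0.654 + 0.630).
1 − 0.654 + 0.630 = 0.976, so t = min(1, 0.976) = 0.976.
Check: 0.654 ⊙ 0.976 = max(0, 0.630) = 0.630 ≤ 0.630.

0.976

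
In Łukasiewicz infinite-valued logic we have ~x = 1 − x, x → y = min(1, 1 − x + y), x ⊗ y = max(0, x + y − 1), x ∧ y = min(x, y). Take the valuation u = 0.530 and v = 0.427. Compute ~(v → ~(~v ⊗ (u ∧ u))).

0.000

~v = 1 − 0.427 = 0.573
u ∧ u = min(0.530, 0.530) = 0.530
~v ⊗ (u ∧ u) = max(0, 0.573 + 0.530 − 1) = max(0, 0.103) = 0.103
~(~v ⊗ (u ∧ u)) = 1 − 0.103 = 0.897
v → ~(~v ⊗ (u ∧ u)) = min(1, 1 − 0.427 + 0.897) = min(1, 1.470) = 1.000
~(v → ~(~v ⊗ (u ∧ u))) = 1 − 1.000 = 0.000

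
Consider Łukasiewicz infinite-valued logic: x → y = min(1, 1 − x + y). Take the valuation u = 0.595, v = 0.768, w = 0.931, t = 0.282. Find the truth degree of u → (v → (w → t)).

0.988

w → t = min(1, 1 − 0.931 + 0.282) = min(1, 0.351) = 0.351
v → (w → t) = min(1, 1 − 0.768 + 0.351) = min(1, 0.583) = 0.583
u → (v → (w → t)) = min(1, 1 − 0.595 + 0.583) = min(1, 0.988) = 0.988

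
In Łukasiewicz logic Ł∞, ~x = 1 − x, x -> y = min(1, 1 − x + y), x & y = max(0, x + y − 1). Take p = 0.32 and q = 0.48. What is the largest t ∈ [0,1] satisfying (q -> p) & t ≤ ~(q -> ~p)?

q -> p = min(1, 1 − 0.48 + 0.32) = min(1, 0.84) = 0.84
So the left factor is q -> p = 0.84.
~p = 1 − 0.32 = 0.68
q -> ~p = min(1, 1 − 0.48 + 0.68) = min(1, 1.20) = 1.00
~(q -> ~p) = 1 − 1.00 = 0.00
So the right-hand bound is ~(q -> ~p) = 0.00.
The residuum of the Łukasiewicz t-norm gives the supremum: min(1, 1 − 0.84 + 0.00).
1 − 0.84 + 0.00 = 0.16, so t = min(1, 0.16) = 0.16.
Check: 0.84 & 0.16 = max(0, 0.00) = 0.00 ≤ 0.00.

0.16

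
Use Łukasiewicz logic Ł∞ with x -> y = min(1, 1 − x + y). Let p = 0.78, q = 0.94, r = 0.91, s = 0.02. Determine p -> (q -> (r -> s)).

0.39

r -> s = min(1, 1 − 0.91 + 0.02) = min(1, 0.11) = 0.11
q -> (r -> s) = min(1, 1 − 0.94 + 0.11) = min(1, 0.17) = 0.17
p -> (q -> (r -> s)) = min(1, 1 − 0.78 + 0.17) = min(1, 0.39) = 0.39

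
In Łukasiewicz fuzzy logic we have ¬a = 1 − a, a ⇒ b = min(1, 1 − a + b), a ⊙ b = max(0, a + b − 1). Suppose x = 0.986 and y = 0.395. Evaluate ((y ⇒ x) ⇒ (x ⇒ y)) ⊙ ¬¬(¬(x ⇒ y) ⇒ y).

y ⇒ x = min(1, 1 − 0.395 + 0.986) = min(1, 1.591) = 1.000
x ⇒ y = min(1, 1 − 0.986 + 0.395) = min(1, 0.409) = 0.409
(y ⇒ x) ⇒ (x ⇒ y) = min(1, 1 − 1.000 + 0.409) = min(1, 0.409) = 0.409
¬(x ⇒ y) = 1 − 0.409 = 0.591
¬(x ⇒ y) ⇒ y = min(1, 1 − 0.591 + 0.395) = min(1, 0.804) = 0.804
¬(¬(x ⇒ y) ⇒ y) = 1 − 0.804 = 0.196
¬¬(¬(x ⇒ y) ⇒ y) = 1 − 0.196 = 0.804
((y ⇒ x) ⇒ (x ⇒ y)) ⊙ ¬¬(¬(x ⇒ y) ⇒ y) = max(0, 0.409 + 0.804 − 1) = max(0, 0.213) = 0.213

0.213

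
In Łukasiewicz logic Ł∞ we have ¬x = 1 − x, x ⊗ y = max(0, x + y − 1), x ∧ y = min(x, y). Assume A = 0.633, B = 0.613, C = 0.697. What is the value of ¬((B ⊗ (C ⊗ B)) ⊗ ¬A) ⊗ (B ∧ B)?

C ⊗ B = max(0, 0.697 + 0.613 − 1) = max(0, 0.310) = 0.310
B ⊗ (C ⊗ B) = max(0, 0.613 + 0.310 − 1) = max(0, -0.077) = 0.000
¬A = 1 − 0.633 = 0.367
(B ⊗ (C ⊗ B)) ⊗ ¬A = max(0, 0.000 + 0.367 − 1) = max(0, -0.633) = 0.000
¬((B ⊗ (C ⊗ B)) ⊗ ¬A) = 1 − 0.000 = 1.000
B ∧ B = min(0.613, 0.613) = 0.613
¬((B ⊗ (C ⊗ B)) ⊗ ¬A) ⊗ (B ∧ B) = max(0, 1.000 + 0.613 − 1) = max(0, 0.613) = 0.613

0.613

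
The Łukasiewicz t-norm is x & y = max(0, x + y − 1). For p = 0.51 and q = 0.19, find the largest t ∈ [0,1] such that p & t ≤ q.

0.68

The residuum of the Łukasiewicz t-norm gives the supremum: min(1, 1 − 0.51 + 0.19).
1 − 0.51 + 0.19 = 0.68, so t = min(1, 0.68) = 0.68.
Check: 0.51 & 0.68 = max(0, 0.19) = 0.19 ≤ 0.19.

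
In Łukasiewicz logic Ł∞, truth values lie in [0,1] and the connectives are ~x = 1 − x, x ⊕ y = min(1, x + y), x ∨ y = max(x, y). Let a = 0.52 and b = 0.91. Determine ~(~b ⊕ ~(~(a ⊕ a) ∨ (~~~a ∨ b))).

~b = 1 − 0.91 = 0.09
a ⊕ a = min(1, 0.52 + 0.52) = min(1, 1.04) = 1.00
~(a ⊕ a) = 1 − 1.00 = 0.00
~a = 1 − 0.52 = 0.48
~~a = 1 − 0.48 = 0.52
~~~a = 1 − 0.52 = 0.48
~~~a ∨ b = max(0.48, 0.91) = 0.91
~(a ⊕ a) ∨ (~~~a ∨ b) = max(0.00, 0.91) = 0.91
~(~(a ⊕ a) ∨ (~~~a ∨ b)) = 1 − 0.91 = 0.09
~b ⊕ ~(~(a ⊕ a) ∨ (~~~a ∨ b)) = min(1, 0.09 + 0.09) = min(1, 0.18) = 0.18
~(~b ⊕ ~(~(a ⊕ a) ∨ (~~~a ∨ b))) = 1 − 0.18 = 0.82

0.82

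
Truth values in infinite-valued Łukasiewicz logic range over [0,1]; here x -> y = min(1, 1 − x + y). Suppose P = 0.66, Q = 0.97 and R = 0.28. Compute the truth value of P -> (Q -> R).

0.65

Q -> R = min(1, 1 − 0.97 + 0.28) = min(1, 0.31) = 0.31
P -> (Q -> R) = min(1, 1 − 0.66 + 0.31) = min(1, 0.65) = 0.65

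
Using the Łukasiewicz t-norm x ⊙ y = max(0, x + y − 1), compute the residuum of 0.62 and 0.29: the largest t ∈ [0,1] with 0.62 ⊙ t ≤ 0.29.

The residuum of the Łukasiewicz t-norm gives the supremum: min(1, 1 − 0.62 + 0.29).
1 − 0.62 + 0.29 = 0.67, so t = min(1, 0.67) = 0.67.
Check: 0.62 ⊙ 0.67 = max(0, 0.29) = 0.29 ≤ 0.29.

0.67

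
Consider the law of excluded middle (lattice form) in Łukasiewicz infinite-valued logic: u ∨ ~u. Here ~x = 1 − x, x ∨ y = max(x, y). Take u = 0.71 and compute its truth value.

~u = 1 − 0.71 = 0.29
u ∨ ~u = max(0.71, 0.29) = 0.71
(The value 0.71 < 1 shows this instance is not satisfied; not a Ł∞-tautology — its value is max(a, 1−a).)

0.71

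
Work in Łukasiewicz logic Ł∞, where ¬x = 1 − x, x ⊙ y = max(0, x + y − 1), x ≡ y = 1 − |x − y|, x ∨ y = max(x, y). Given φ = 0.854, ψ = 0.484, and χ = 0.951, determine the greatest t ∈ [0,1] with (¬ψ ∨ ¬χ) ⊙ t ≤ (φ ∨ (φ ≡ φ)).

¬ψ = 1 − 0.484 = 0.516
¬χ = 1 − 0.951 = 0.049
¬ψ ∨ ¬χ = max(0.516, 0.049) = 0.516
So the left factor is ¬ψ ∨ ¬χ = 0.516.
φ ≡ φ = 1 − |0.854 − 0.854| = 1 − 0.000 = 1.000
φ ∨ (φ ≡ φ) = max(0.854, 1.000) = 1.000
So the right-hand bound is φ ∨ (φ ≡ φ) = 1.000.
The residuum of the Łukasiewicz t-norm gives the supremum: min(1, 1 − 0.516 + 1.000).
1 − 0.516 + 1.000 = 1.484, so t = min(1, 1.484) = 1.000.
Check: 0.516 ⊙ 1.000 = max(0, 0.516) = 0.516 ≤ 1.000.

1.000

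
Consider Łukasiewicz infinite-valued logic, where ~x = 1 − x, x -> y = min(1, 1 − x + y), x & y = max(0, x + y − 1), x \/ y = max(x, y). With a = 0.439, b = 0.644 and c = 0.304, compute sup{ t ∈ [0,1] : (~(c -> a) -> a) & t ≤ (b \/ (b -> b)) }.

1.000

c -> a = min(1, 1 − 0.304 + 0.439) = min(1, 1.135) = 1.000
~(c -> a) = 1 − 1.000 = 0.000
~(c -> a) -> a = min(1, 1 − 0.000 + 0.439) = min(1, 1.439) = 1.000
So the left factor is ~(c -> a) -> a = 1.000.
b -> b = min(1, 1 − 0.644 + 0.644) = min(1, 1.000) = 1.000
b \/ (b -> b) = max(0.644, 1.000) = 1.000
So the right-hand bound is b \/ (b -> b) = 1.000.
The residuum of the Łukasiewicz t-norm gives the supremum: min(1, 1 − 1.000 + 1.000).
1 − 1.000 + 1.000 = 1.000, so t = min(1, 1.000) = 1.000.
Check: 1.000 & 1.000 = max(0, 1.000) = 1.000 ≤ 1.000.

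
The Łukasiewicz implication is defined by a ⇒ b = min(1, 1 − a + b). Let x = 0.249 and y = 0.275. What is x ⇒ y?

1.000

x ⇒ y = min(1, 1 − 0.249 + 0.275) = min(1, 1.026) = 1.000
For comparison, the Gödel implication (1 if a ≤ b else b) would give 1.000.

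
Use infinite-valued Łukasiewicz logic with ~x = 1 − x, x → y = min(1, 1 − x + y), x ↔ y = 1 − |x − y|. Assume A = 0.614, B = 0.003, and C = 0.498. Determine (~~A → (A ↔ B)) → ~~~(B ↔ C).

~A = 1 − 0.614 = 0.386
~~A = 1 − 0.386 = 0.614
A ↔ B = 1 − |0.614 − 0.003| = 1 − 0.611 = 0.389
~~A → (A ↔ B) = min(1, 1 − 0.614 + 0.389) = min(1, 0.775) = 0.775
B ↔ C = 1 − |0.003 − 0.498| = 1 − 0.495 = 0.505
~(B ↔ C) = 1 − 0.505 = 0.495
~~(B ↔ C) = 1 − 0.495 = 0.505
~~~(B ↔ C) = 1 − 0.505 = 0.495
(~~A → (A ↔ B)) → ~~~(B ↔ C) = min(1, 1 − 0.775 + 0.495) = min(1, 0.720) = 0.720

0.720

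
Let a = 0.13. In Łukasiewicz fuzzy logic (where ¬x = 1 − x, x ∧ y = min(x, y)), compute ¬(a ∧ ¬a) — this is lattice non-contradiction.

0.87

¬a = 1 − 0.13 = 0.87
a ∧ ¬a = min(0.13, 0.87) = 0.13
¬(a ∧ ¬a) = 1 − 0.13 = 0.87
(The value 0.87 < 1 shows this instance is not satisfied; not a Ł∞-tautology — its value is 1 − min(a, 1−a).)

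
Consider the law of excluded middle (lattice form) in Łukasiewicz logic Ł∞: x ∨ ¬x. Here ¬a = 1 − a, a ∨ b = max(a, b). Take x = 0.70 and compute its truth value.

¬x = 1 − 0.70 = 0.30
x ∨ ¬x = max(0.70, 0.30) = 0.70
(The value 0.70 < 1 shows this instance is not satisfied; not a Ł∞-tautology — its value is max(a, 1−a).)

0.70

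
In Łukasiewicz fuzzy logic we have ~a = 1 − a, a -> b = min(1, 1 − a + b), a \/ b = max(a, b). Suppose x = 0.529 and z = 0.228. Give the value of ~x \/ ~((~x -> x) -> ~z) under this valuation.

~x = 1 − 0.529 = 0.471
~x -> x = min(1, 1 − 0.471 + 0.529) = min(1, 1.058) = 1.000
~z = 1 − 0.228 = 0.772
(~x -> x) -> ~z = min(1, 1 − 1.000 + 0.772) = min(1, 0.772) = 0.772
~((~x -> x) -> ~z) = 1 − 0.772 = 0.228
~x \/ ~((~x -> x) -> ~z) = max(0.471, 0.228) = 0.471

0.471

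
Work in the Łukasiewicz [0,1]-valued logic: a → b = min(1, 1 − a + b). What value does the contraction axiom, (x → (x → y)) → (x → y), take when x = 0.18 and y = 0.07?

x → y = min(1, 1 − 0.18 + 0.07) = min(1, 0.89) = 0.89
x → (x → y) = min(1, 1 − 0.18 + 0.89) = min(1, 1.71) = 1.00
(x → (x → y)) → (x → y) = min(1, 1 − 1.00 + 0.89) = min(1, 0.89) = 0.89
(The value 0.89 < 1 shows this instance is not satisfied; fails in Ł∞ (the t-norm is not idempotent).)

0.89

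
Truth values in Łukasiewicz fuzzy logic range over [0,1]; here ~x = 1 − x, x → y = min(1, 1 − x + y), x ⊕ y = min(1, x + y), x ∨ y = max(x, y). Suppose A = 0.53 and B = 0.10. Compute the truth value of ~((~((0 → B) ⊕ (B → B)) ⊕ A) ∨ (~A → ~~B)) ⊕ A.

0 → B = min(1, 1 − 0.00 + 0.10) = min(1, 1.10) = 1.00
B → B = min(1, 1 − 0.10 + 0.10) = min(1, 1.00) = 1.00
(0 → B) ⊕ (B → B) = min(1, 1.00 + 1.00) = min(1, 2.00) = 1.00
~((0 → B) ⊕ (B → B)) = 1 − 1.00 = 0.00
~((0 → B) ⊕ (B → B)) ⊕ A = min(1, 0.00 + 0.53) = min(1, 0.53) = 0.53
~A = 1 − 0.53 = 0.47
~B = 1 − 0.10 = 0.90
~~B = 1 − 0.90 = 0.10
~A → ~~B = min(1, 1 − 0.47 + 0.10) = min(1, 0.63) = 0.63
(~((0 → B) ⊕ (B → B)) ⊕ A) ∨ (~A → ~~B) = max(0.53, 0.63) = 0.63
~((~((0 → B) ⊕ (B → B)) ⊕ A) ∨ (~A → ~~B)) = 1 − 0.63 = 0.37
~((~((0 → B) ⊕ (B → B)) ⊕ A) ∨ (~A → ~~B)) ⊕ A = min(1, 0.37 + 0.53) = min(1, 0.90) = 0.90

0.90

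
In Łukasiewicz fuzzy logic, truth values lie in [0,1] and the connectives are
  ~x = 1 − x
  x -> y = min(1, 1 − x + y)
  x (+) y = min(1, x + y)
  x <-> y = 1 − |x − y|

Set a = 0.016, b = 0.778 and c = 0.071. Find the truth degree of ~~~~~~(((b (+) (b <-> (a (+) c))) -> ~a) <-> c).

a (+) c = min(1, 0.016 + 0.071) = min(1, 0.087) = 0.087
b <-> (a (+) c) = 1 − |0.778 − 0.087| = 1 − 0.691 = 0.309
b (+) (b <-> (a (+) c)) = min(1, 0.778 + 0.309) = min(1, 1.087) = 1.000
~a = 1 − 0.016 = 0.984
(b (+) (b <-> (a (+) c))) -> ~a = min(1, 1 − 1.000 + 0.984) = min(1, 0.984) = 0.984
((b (+) (b <-> (a (+) c))) -> ~a) <-> c = 1 − |0.984 − 0.071| = 1 − 0.913 = 0.087
~(((b (+) (b <-> (a (+) c))) -> ~a) <-> c) = 1 − 0.087 = 0.913
~~(((b (+) (b <-> (a (+) c))) -> ~a) <-> c) = 1 − 0.913 = 0.087
~~~(((b (+) (b <-> (a (+) c))) -> ~a) <-> c) = 1 − 0.087 = 0.913
~~~~(((b (+) (b <-> (a (+) c))) -> ~a) <-> c) = 1 − 0.913 = 0.087
~~~~~(((b (+) (b <-> (a (+) c))) -> ~a) <-> c) = 1 − 0.087 = 0.913
~~~~~~(((b (+) (b <-> (a (+) c))) -> ~a) <-> c) = 1 − 0.913 = 0.087

0.087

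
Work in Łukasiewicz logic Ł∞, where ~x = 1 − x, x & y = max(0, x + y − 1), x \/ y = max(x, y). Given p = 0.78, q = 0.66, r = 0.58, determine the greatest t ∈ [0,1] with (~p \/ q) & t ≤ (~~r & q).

0.58

~p = 1 − 0.78 = 0.22
~p \/ q = max(0.22, 0.66) = 0.66
So the left factor is ~p \/ q = 0.66.
~r = 1 − 0.58 = 0.42
~~r = 1 − 0.42 = 0.58
~~r & q = max(0, 0.58 + 0.66 − 1) = max(0, 0.24) = 0.24
So the right-hand bound is ~~r & q = 0.24.
The residuum of the Łukasiewicz t-norm gives the supremum: min(1, 1 − 0.66 + 0.24).
1 − 0.66 + 0.24 = 0.58, so t = min(1, 0.58) = 0.58.
Check: 0.66 & 0.58 = max(0, 0.24) = 0.24 ≤ 0.24.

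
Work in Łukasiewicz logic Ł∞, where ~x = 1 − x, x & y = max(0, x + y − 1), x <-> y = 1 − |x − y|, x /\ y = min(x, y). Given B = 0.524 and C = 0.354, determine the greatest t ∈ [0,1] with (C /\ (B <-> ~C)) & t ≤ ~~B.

1.000

~C = 1 − 0.354 = 0.646
B <-> ~C = 1 − |0.524 − 0.646| = 1 − 0.122 = 0.878
C /\ (B <-> ~C) = min(0.354, 0.878) = 0.354
So the left factor is C /\ (B <-> ~C) = 0.354.
~B = 1 − 0.524 = 0.476
~~B = 1 − 0.476 = 0.524
So the right-hand bound is ~~B = 0.524.
The residuum of the Łukasiewicz t-norm gives the supremum: min(1, 1 − 0.354 + 0.524).
1 − 0.354 + 0.524 = 1.170, so t = min(1, 1.170) = 1.000.
Check: 0.354 & 1.000 = max(0, 0.354) = 0.354 ≤ 0.524.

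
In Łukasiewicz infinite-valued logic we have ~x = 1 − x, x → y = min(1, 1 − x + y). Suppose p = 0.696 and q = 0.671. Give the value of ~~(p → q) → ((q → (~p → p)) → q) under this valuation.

0.696

p → q = min(1, 1 − 0.696 + 0.671) = min(1, 0.975) = 0.975
~(p → q) = 1 − 0.975 = 0.025
~~(p → q) = 1 − 0.025 = 0.975
~p = 1 − 0.696 = 0.304
~p → p = min(1, 1 − 0.304 + 0.696) = min(1, 1.392) = 1.000
q → (~p → p) = min(1, 1 − 0.671 + 1.000) = min(1, 1.329) = 1.000
(q → (~p → p)) → q = min(1, 1 − 1.000 + 0.671) = min(1, 0.671) = 0.671
~~(p → q) → ((q → (~p → p)) → q) = min(1, 1 − 0.975 + 0.671) = min(1, 0.696) = 0.696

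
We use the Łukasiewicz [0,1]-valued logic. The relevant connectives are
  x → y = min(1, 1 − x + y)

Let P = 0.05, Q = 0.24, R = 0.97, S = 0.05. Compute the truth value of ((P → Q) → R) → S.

0.08

P → Q = min(1, 1 − 0.05 + 0.24) = min(1, 1.19) = 1.00
(P → Q) → R = min(1, 1 − 1.00 + 0.97) = min(1, 0.97) = 0.97
((P → Q) → R) → S = min(1, 1 − 0.97 + 0.05) = min(1, 0.08) = 0.08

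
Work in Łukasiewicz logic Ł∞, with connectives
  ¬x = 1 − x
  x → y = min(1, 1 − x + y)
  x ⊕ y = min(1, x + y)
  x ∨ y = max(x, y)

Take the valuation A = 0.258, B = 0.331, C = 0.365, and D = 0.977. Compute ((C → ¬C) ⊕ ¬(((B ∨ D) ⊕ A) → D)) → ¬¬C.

¬C = 1 − 0.365 = 0.635
C → ¬C = min(1, 1 − 0.365 + 0.635) = min(1, 1.270) = 1.000
B ∨ D = max(0.331, 0.977) = 0.977
(B ∨ D) ⊕ A = min(1, 0.977 + 0.258) = min(1, 1.235) = 1.000
((B ∨ D) ⊕ A) → D = min(1, 1 − 1.000 + 0.977) = min(1, 0.977) = 0.977
¬(((B ∨ D) ⊕ A) → D) = 1 − 0.977 = 0.023
(C → ¬C) ⊕ ¬(((B ∨ D) ⊕ A) → D) = min(1, 1.000 + 0.023) = min(1, 1.023) = 1.000
¬¬C = 1 − 0.635 = 0.365
((C → ¬C) ⊕ ¬(((B ∨ D) ⊕ A) → D)) → ¬¬C = min(1, 1 − 1.000 + 0.365) = min(1, 0.365) = 0.365

0.365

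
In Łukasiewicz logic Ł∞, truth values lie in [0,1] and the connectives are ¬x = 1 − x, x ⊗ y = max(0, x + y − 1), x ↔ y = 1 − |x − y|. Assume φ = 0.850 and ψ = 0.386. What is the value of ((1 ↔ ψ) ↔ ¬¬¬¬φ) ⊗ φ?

0.386

1 ↔ ψ = 1 − |1.000 − 0.386| = 1 − 0.614 = 0.386
¬φ = 1 − 0.850 = 0.150
¬¬φ = 1 − 0.150 = 0.850
¬¬¬φ = 1 − 0.850 = 0.150
¬¬¬¬φ = 1 − 0.150 = 0.850
(1 ↔ ψ) ↔ ¬¬¬¬φ = 1 − |0.386 − 0.850| = 1 − 0.464 = 0.536
((1 ↔ ψ) ↔ ¬¬¬¬φ) ⊗ φ = max(0, 0.536 + 0.850 − 1) = max(0, 0.386) = 0.386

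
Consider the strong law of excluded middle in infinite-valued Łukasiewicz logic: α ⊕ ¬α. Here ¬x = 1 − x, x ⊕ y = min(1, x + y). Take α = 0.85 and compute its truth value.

1.00

¬α = 1 − 0.85 = 0.15
α ⊕ ¬α = min(1, 0.85 + 0.15) = min(1, 1.00) = 1.00
(As expected: always 1 in Ł∞ since a ⊕ (1−a) = 1.)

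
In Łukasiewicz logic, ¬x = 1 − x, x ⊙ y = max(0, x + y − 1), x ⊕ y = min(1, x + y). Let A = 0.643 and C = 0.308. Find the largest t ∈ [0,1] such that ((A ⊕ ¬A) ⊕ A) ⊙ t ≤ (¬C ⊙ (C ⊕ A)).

¬A = 1 − 0.643 = 0.357
A ⊕ ¬A = min(1, 0.643 + 0.357) = min(1, 1.000) = 1.000
(A ⊕ ¬A) ⊕ A = min(1, 1.000 + 0.643) = min(1, 1.643) = 1.000
So the left factor is (A ⊕ ¬A) ⊕ A = 1.000.
¬C = 1 − 0.308 = 0.692
C ⊕ A = min(1, 0.308 + 0.643) = min(1, 0.951) = 0.951
¬C ⊙ (C ⊕ A) = max(0, 0.692 + 0.951 − 1) = max(0, 0.643) = 0.643
So the right-hand bound is ¬C ⊙ (C ⊕ A) = 0.643.
The residuum of the Łukasiewicz t-norm gives the supremum: min(1, 1 − 1.000 + 0.643).
1 − 1.000 + 0.643 = 0.643, so t = min(1, 0.643) = 0.643.
Check: 1.000 ⊙ 0.643 = max(0, 0.643) = 0.643 ≤ 0.643.

0.643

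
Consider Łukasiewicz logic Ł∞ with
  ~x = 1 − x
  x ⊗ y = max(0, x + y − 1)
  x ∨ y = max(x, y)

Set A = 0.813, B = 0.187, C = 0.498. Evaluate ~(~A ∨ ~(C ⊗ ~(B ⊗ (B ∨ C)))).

0.498

~A = 1 − 0.813 = 0.187
B ∨ C = max(0.187, 0.498) = 0.498
B ⊗ (B ∨ C) = max(0, 0.187 + 0.498 − 1) = max(0, -0.315) = 0.000
~(B ⊗ (B ∨ C)) = 1 − 0.000 = 1.000
C ⊗ ~(B ⊗ (B ∨ C)) = max(0, 0.498 + 1.000 − 1) = max(0, 0.498) = 0.498
~(C ⊗ ~(B ⊗ (B ∨ C))) = 1 − 0.498 = 0.502
~A ∨ ~(C ⊗ ~(B ⊗ (B ∨ C))) = max(0.187, 0.502) = 0.502
~(~A ∨ ~(C ⊗ ~(B ⊗ (B ∨ C)))) = 1 − 0.502 = 0.498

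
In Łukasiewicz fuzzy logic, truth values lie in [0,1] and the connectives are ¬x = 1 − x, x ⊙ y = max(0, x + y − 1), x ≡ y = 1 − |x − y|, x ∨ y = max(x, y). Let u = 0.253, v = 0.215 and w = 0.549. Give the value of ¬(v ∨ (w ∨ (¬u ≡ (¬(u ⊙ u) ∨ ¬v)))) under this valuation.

0.253

¬u = 1 − 0.253 = 0.747
u ⊙ u = max(0, 0.253 + 0.253 − 1) = max(0, -0.494) = 0.000
¬(u ⊙ u) = 1 − 0.000 = 1.000
¬v = 1 − 0.215 = 0.785
¬(u ⊙ u) ∨ ¬v = max(1.000, 0.785) = 1.000
¬u ≡ (¬(u ⊙ u) ∨ ¬v) = 1 − |0.747 − 1.000| = 1 − 0.253 = 0.747
w ∨ (¬u ≡ (¬(u ⊙ u) ∨ ¬v)) = max(0.549, 0.747) = 0.747
v ∨ (w ∨ (¬u ≡ (¬(u ⊙ u) ∨ ¬v))) = max(0.215, 0.747) = 0.747
¬(v ∨ (w ∨ (¬u ≡ (¬(u ⊙ u) ∨ ¬v)))) = 1 − 0.747 = 0.253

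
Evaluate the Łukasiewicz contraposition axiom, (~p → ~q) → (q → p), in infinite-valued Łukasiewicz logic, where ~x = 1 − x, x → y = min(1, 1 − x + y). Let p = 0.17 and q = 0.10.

~p = 1 − 0.17 = 0.83
~q = 1 − 0.10 = 0.90
~p → ~q = min(1, 1 − 0.83 + 0.90) = min(1, 1.07) = 1.00
q → p = min(1, 1 − 0.10 + 0.17) = min(1, 1.07) = 1.00
(~p → ~q) → (q → p) = min(1, 1 − 1.00 + 1.00) = min(1, 1.00) = 1.00
(As expected: an axiom of Ł∞, always 1.)

1.00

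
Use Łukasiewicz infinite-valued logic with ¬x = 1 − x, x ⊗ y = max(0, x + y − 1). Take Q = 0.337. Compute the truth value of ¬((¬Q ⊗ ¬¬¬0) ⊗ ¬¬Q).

¬Q = 1 − 0.337 = 0.663
¬0 = 1 − 0.000 = 1.000
¬¬0 = 1 − 1.000 = 0.000
¬¬¬0 = 1 − 0.000 = 1.000
¬Q ⊗ ¬¬¬0 = max(0, 0.663 + 1.000 − 1) = max(0, 0.663) = 0.663
¬¬Q = 1 − 0.663 = 0.337
(¬Q ⊗ ¬¬¬0) ⊗ ¬¬Q = max(0, 0.663 + 0.337 − 1) = max(0, 0.000) = 0.000
¬((¬Q ⊗ ¬¬¬0) ⊗ ¬¬Q) = 1 − 0.000 = 1.000

1.000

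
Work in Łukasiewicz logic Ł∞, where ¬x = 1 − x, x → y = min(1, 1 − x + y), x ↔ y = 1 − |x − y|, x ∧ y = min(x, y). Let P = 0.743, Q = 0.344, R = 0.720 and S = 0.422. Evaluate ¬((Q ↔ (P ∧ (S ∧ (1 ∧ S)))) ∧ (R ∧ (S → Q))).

0.280

1 ∧ S = min(1.000, 0.422) = 0.422
S ∧ (1 ∧ S) = min(0.422, 0.422) = 0.422
P ∧ (S ∧ (1 ∧ S)) = min(0.743, 0.422) = 0.422
Q ↔ (P ∧ (S ∧ (1 ∧ S))) = 1 − |0.344 − 0.422| = 1 − 0.078 = 0.922
S → Q = min(1, 1 − 0.422 + 0.344) = min(1, 0.922) = 0.922
R ∧ (S → Q) = min(0.720, 0.922) = 0.720
(Q ↔ (P ∧ (S ∧ (1 ∧ S)))) ∧ (R ∧ (S → Q)) = min(0.922, 0.720) = 0.720
¬((Q ↔ (P ∧ (S ∧ (1 ∧ S)))) ∧ (R ∧ (S → Q))) = 1 − 0.720 = 0.280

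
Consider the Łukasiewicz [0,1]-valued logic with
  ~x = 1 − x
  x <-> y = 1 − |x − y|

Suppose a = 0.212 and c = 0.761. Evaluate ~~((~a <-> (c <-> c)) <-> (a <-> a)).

0.788

~a = 1 − 0.212 = 0.788
c <-> c = 1 − |0.761 − 0.761| = 1 − 0.000 = 1.000
~a <-> (c <-> c) = 1 − |0.788 − 1.000| = 1 − 0.212 = 0.788
a <-> a = 1 − |0.212 − 0.212| = 1 − 0.000 = 1.000
(~a <-> (c <-> c)) <-> (a <-> a) = 1 − |0.788 − 1.000| = 1 − 0.212 = 0.788
~((~a <-> (c <-> c)) <-> (a <-> a)) = 1 − 0.788 = 0.212
~~((~a <-> (c <-> c)) <-> (a <-> a)) = 1 − 0.212 = 0.788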